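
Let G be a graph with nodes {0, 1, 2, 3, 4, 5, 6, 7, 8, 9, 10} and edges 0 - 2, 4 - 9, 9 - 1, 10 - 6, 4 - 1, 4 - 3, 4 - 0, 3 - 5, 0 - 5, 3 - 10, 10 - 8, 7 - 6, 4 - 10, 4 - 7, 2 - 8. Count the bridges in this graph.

The edges on the cycle 4-9-1-4 are not bridges since each lies on that cycle.
Every edge lies on some cycle, so there are no bridges.

0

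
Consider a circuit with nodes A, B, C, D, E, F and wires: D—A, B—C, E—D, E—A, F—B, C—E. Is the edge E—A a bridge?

After removing E—A, the path E-D-A still connects them, so the edge is not a bridge.

No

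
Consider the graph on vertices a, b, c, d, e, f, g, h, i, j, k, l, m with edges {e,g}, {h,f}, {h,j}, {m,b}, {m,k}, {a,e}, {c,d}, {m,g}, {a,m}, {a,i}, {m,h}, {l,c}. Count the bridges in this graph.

8

The edges on the cycle a-m-g-e-a are not bridges since each lies on that cycle.
But removing h–j disconnects h from j; removing c–d disconnects c from d; removing h–f disconnects h from f; removing b–m disconnects b from m — these are bridges.
In total 8 edges are bridges.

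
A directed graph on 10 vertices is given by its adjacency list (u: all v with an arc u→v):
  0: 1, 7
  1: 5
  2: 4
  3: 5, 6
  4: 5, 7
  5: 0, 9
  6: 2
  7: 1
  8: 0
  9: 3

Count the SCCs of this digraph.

2

{0, 1, 2, 3, 4, 5, 6, 7, 9} are all mutually reachable — one SCC of size 9.
{8} is an SCC by itself.
That gives 2 strongly connected components.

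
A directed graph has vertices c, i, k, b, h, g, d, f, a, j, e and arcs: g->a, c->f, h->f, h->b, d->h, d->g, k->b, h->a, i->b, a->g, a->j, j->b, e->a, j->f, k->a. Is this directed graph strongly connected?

There is no directed path from b to i, so the graph is not strongly connected.

No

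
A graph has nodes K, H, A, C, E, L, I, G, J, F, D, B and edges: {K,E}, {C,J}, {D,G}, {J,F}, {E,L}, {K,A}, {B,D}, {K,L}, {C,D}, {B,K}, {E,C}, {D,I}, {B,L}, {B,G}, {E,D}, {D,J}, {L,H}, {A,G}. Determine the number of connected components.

1

Starting from A we can reach A, B, C, D, E, F, G, H, I, J, K, L. That is one component of size 12.
Total: 1 component.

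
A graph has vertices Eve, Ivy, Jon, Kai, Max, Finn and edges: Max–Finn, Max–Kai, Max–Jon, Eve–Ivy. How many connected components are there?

Starting from Eve we can reach Eve, Ivy. That is one component of size 2.
Starting from Jon we can reach Jon, Kai, Max, Finn. That is one component of size 4.
Total: 2 components.

2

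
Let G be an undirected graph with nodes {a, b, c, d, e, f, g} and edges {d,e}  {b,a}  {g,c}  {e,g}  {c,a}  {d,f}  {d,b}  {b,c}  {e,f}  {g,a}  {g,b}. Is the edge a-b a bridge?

No

After removing a-b, the path a-g-b still connects them, so the edge is not a bridge.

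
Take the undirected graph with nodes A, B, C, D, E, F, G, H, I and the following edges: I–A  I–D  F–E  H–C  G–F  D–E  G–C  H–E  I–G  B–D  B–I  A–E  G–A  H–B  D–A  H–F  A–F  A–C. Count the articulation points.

Removing C, for instance, still leaves 1 component. No single vertex removal increases the component count — the graph has no articulation points.

0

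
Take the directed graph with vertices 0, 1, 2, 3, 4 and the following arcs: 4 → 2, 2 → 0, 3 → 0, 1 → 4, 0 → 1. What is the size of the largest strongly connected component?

{0, 1, 2, 4} are all mutually reachable — one SCC of size 4.
{3} is an SCC by itself.
The largest has 4 vertices.

4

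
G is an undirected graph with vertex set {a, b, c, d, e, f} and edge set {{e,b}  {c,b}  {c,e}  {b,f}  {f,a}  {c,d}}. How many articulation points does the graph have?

Removing b increases the component count from 1 to 2, so b is a cut vertex.
Removing c increases the component count from 1 to 2, so c is a cut vertex.
Removing f increases the component count from 1 to 2, so f is a cut vertex.
By contrast removing d leaves 1 component; it is not a cut vertex. No other vertex is a cut vertex either.

3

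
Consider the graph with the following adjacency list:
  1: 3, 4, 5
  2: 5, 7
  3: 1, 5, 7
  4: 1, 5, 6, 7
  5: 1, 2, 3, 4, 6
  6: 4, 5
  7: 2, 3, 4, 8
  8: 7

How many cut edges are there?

1

The edges on the cycle 5-4-7-2-5 are not bridges since each lies on that cycle.
But removing 7-8 disconnects 7 from 8 — this is a bridge.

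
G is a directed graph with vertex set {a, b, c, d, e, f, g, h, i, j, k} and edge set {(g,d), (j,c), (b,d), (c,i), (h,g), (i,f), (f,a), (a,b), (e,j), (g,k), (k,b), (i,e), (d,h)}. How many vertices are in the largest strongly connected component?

5

{b, d, g, h, k} are all mutually reachable — one SCC of size 5.
{c, e, i, j} are all mutually reachable — one SCC of size 4.
{f} is an SCC by itself.
{a} is an SCC by itself.
The largest has 5 vertices.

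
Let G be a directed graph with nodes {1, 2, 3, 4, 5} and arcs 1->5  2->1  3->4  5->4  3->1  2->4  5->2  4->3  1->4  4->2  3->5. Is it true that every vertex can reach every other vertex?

From 1 we can reach every vertex (1, 2, 3, 4, 5), and every vertex can reach 1 (1, 2, 3, 4, 5). So the whole graph is one strongly connected component.

Yes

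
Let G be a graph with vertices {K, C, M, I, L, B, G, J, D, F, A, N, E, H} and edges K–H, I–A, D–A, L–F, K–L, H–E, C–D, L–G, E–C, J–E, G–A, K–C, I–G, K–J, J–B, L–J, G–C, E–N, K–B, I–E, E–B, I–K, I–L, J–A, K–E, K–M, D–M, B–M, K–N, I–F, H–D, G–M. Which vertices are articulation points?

none

Removing F, for instance, still leaves 1 component. No single vertex removal increases the component count — the graph has no articulation points.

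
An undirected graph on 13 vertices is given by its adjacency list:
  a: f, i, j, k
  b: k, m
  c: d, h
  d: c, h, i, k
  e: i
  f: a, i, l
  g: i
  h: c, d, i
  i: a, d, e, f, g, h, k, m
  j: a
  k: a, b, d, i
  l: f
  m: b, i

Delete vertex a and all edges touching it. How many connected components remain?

2

With a gone, the remaining components are: {j}; {b, c, d, e, f, g, h, i, k, l, m}.
That is 2 components.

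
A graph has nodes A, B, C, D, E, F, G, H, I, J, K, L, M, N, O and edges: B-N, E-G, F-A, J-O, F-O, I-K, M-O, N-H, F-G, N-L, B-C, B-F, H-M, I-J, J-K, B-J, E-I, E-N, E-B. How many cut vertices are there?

Removing B increases the component count from 2 to 3, so B is a cut vertex.
Removing F increases the component count from 2 to 3, so F is a cut vertex.
Removing N increases the component count from 2 to 3, so N is a cut vertex.
By contrast removing O leaves 2 components; it is not a cut vertex. No other vertex is a cut vertex either.

3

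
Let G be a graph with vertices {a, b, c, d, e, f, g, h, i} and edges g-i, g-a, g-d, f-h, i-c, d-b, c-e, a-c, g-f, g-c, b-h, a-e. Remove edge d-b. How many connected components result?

1

d and b are still connected via d-g-f-h-b, so the component count stays at 1.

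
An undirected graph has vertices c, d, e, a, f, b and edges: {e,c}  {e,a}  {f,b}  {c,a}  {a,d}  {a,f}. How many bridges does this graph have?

3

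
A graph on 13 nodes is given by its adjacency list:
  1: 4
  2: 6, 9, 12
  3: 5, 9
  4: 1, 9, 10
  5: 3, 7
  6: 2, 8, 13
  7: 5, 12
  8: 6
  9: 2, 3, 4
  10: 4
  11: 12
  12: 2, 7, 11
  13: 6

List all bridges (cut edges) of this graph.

1-4, 10-4, 11-12, 13-6, 2-6, 4-9, 6-8

The edges on the cycle 12-7-5-3-9-2-12 are not bridges since each lies on that cycle.
But removing 10-4 disconnects 10 from 4; removing 9-4 disconnects 9 from 4; removing 6-8 disconnects 6 from 8; removing 12-11 disconnects 12 from 11 — these are bridges.
In total 7 edges are bridges.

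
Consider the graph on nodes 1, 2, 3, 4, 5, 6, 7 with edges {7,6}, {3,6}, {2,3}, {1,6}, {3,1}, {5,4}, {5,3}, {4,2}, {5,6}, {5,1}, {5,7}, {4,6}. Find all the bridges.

The edges on the cycle 5-4-2-3-1-5 are not bridges since each lies on that cycle.
Every edge lies on some cycle, so there are no bridges.

none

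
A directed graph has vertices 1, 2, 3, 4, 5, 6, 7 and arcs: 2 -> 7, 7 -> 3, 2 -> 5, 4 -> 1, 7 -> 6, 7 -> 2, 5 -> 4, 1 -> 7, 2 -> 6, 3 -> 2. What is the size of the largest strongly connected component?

6

{1, 2, 3, 4, 5, 7} are all mutually reachable — one SCC of size 6.
{6} is an SCC by itself.
The largest has 6 vertices.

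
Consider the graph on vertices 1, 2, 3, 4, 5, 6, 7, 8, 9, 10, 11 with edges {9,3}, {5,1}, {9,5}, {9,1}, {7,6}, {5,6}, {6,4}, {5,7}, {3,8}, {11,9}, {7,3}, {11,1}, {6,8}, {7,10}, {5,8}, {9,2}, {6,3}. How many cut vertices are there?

3

Removing 6 increases the component count from 1 to 2, so 6 is a cut vertex.
Removing 7 increases the component count from 1 to 2, so 7 is a cut vertex.
Removing 9 increases the component count from 1 to 2, so 9 is a cut vertex.
By contrast removing 11 leaves 1 component; it is not a cut vertex. No other vertex is a cut vertex either.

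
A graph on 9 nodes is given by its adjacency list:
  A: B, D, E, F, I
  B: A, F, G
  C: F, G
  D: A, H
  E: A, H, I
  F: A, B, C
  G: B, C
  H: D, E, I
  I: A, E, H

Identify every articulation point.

A

Removing A increases the component count from 1 to 2, so A is a cut vertex.
By contrast removing B leaves 1 component; it is not a cut vertex. No other vertex is a cut vertex either.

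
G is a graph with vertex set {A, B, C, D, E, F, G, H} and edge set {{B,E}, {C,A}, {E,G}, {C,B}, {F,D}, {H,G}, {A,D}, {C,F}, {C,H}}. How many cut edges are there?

The edges on the cycle C-A-D-F-C are not bridges since each lies on that cycle.
Every edge lies on some cycle, so there are no bridges.

0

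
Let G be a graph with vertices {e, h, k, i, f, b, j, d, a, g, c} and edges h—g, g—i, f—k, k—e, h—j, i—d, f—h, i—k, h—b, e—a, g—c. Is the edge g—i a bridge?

After removing g—i, the path g-h-f-k-i still connects them, so the edge is not a bridge.

No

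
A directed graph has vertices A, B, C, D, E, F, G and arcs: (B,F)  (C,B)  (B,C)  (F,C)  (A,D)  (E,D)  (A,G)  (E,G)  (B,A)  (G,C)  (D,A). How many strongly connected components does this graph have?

{A, B, C, D, F, G} are all mutually reachable — one SCC of size 6.
{E} is an SCC by itself.
That gives 2 strongly connected components.

2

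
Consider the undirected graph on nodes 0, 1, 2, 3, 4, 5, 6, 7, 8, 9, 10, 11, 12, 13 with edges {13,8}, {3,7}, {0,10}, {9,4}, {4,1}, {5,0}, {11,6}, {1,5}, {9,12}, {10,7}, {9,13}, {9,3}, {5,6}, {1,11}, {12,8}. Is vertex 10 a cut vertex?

Deleting 10 leaves 2 components (was 2), so 10 is not a cut vertex.

No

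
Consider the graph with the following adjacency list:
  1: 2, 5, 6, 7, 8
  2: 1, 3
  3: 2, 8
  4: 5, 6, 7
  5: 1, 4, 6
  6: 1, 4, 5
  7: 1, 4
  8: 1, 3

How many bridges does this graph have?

0

The edges on the cycle 1-8-3-2-1 are not bridges since each lies on that cycle.
Every edge lies on some cycle, so there are no bridges.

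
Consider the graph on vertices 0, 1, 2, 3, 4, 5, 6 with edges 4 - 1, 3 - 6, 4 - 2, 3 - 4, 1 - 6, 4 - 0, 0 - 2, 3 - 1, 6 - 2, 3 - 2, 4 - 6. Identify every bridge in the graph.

The edges on the cycle 4-1-6-4 are not bridges since each lies on that cycle.
Every edge lies on some cycle, so there are no bridges.

none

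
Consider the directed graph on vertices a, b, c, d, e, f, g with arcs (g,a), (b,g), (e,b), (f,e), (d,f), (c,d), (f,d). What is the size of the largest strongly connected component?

{d, f} are all mutually reachable — one SCC of size 2.
{a} is an SCC by itself.
{c} is an SCC by itself.
{b} is an SCC by itself.
{g} is an SCC by itself.
(and 1 more singleton SCC)
The largest has 2 vertices.

2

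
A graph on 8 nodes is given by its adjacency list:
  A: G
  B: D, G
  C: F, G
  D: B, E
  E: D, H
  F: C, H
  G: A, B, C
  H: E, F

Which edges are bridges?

A-G

The edges on the cycle H-F-C-G-B-D-E-H are not bridges since each lies on that cycle.
But removing G-A disconnects G from A — this is a bridge.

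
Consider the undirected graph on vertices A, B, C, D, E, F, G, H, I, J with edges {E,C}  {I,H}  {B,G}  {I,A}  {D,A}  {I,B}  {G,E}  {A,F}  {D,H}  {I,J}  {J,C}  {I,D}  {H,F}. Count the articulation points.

Removing I increases the component count from 1 to 2, so I is a cut vertex.
By contrast removing C leaves 1 component; it is not a cut vertex. No other vertex is a cut vertex either.

1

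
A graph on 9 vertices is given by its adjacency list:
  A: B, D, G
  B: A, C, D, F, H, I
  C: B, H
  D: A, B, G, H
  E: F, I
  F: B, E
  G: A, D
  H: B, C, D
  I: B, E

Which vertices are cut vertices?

B

Removing B increases the component count from 1 to 2, so B is a cut vertex.
By contrast removing A leaves 1 component; it is not a cut vertex. No other vertex is a cut vertex either.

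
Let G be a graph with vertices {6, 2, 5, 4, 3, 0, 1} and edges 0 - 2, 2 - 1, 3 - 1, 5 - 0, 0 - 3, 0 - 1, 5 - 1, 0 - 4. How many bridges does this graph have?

The edges on the cycle 0-2-1-0 are not bridges since each lies on that cycle.
But removing 4 - 0 disconnects 4 from 0 — this is a bridge.

1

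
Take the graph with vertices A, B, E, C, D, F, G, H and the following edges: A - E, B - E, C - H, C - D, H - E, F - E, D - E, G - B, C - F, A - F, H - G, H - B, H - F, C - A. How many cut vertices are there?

Removing F, for instance, still leaves 1 component. No single vertex removal increases the component count — the graph has no articulation points.

0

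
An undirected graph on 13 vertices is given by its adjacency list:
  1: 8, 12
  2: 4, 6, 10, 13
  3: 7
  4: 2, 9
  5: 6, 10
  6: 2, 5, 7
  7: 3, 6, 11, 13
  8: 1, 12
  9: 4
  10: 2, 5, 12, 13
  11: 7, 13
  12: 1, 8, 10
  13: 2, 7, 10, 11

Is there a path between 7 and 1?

Yes

From 7 we can reach 1, 2, 3, 4, 5, 6, 7, 8, 9, 10, 11, 12, 13, which includes 1.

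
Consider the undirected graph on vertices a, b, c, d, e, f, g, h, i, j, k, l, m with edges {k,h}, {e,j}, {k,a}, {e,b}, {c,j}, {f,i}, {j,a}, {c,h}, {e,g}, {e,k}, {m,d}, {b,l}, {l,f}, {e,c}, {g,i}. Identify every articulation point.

Removing e increases the component count from 2 to 3, so e is a cut vertex.
By contrast removing h leaves 2 components; it is not a cut vertex. No other vertex is a cut vertex either.

e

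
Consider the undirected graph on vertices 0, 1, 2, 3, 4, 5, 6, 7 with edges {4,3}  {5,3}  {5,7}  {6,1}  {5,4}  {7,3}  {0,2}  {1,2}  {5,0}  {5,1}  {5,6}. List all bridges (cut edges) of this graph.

The edges on the cycle 5-0-2-1-5 are not bridges since each lies on that cycle.
Every edge lies on some cycle, so there are no bridges.

none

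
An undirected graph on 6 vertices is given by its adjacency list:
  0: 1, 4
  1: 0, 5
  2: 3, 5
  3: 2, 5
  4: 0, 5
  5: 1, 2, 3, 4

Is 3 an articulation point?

No

Deleting 3 leaves 1 component (was 1) (its neighbors 2, 5 remain connected to each other), so 3 is not a cut vertex.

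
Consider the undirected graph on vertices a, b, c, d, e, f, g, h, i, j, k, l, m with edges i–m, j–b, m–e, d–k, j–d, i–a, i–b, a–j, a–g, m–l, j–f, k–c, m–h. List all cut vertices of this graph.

Removing a increases the component count from 1 to 2, so a is a cut vertex.
Removing d increases the component count from 1 to 2, so d is a cut vertex.
Removing i increases the component count from 1 to 2, so i is a cut vertex.
Likewise j, k, m are cut vertices.
By contrast removing b leaves 1 component; it is not a cut vertex. No other vertex is a cut vertex either.

a, d, i, j, k, m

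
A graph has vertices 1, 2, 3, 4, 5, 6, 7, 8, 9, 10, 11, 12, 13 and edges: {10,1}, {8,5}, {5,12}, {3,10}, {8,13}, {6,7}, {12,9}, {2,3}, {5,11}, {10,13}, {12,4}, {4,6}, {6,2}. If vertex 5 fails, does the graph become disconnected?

Yes

Deleting 5 raises the number of components from 1 to 2, so 5 is a cut vertex.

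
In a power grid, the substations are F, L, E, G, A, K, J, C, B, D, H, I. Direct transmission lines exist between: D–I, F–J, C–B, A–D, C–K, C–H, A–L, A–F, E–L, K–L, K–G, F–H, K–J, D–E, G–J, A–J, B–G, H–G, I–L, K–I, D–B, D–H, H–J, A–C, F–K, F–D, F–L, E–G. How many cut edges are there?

The edges on the cycle A-F-K-I-D-A are not bridges since each lies on that cycle.
Every edge lies on some cycle, so there are no bridges.

0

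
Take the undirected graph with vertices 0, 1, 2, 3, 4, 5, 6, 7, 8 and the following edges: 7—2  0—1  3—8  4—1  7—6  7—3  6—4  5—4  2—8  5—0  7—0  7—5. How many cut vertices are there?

1

Removing 7 increases the component count from 1 to 2, so 7 is a cut vertex.
By contrast removing 1 leaves 1 component; it is not a cut vertex. No other vertex is a cut vertex either.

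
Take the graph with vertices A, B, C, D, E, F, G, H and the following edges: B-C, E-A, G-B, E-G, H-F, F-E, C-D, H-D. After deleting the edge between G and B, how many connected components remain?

G and B are still connected via G-E-F-H-D-C-B, so the component count stays at 1.

1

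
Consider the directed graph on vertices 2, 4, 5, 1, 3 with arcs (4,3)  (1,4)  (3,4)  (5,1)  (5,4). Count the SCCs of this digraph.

4

{3, 4} are all mutually reachable — one SCC of size 2.
{5} is an SCC by itself.
{1} is an SCC by itself.
{2} is an SCC by itself.
That gives 4 strongly connected components.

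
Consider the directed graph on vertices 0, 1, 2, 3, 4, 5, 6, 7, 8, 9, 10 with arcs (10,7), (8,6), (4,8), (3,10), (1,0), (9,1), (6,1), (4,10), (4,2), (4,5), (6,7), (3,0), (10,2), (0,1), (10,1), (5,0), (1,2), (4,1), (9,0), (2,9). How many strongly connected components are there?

8

{0, 1, 2, 9} are all mutually reachable — one SCC of size 4.
{5} is an SCC by itself.
{4} is an SCC by itself.
{8} is an SCC by itself.
{3} is an SCC by itself.
(and 3 more singleton SCCs)
That gives 8 strongly connected components.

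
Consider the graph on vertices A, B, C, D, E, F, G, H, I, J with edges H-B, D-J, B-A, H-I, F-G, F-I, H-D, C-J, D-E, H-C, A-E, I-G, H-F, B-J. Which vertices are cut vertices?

Removing H increases the component count from 1 to 2, so H is a cut vertex.
By contrast removing F leaves 1 component; it is not a cut vertex. No other vertex is a cut vertex either.

H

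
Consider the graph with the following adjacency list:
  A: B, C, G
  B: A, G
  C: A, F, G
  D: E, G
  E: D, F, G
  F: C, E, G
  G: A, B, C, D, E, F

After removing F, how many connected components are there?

1

With F gone, the remaining components are: {A, B, C, D, E, G}.
That is 1 component.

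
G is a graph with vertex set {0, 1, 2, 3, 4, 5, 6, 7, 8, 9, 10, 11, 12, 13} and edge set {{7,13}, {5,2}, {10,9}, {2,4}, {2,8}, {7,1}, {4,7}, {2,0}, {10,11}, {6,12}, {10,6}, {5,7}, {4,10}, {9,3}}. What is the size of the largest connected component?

Starting from 0 we can reach 0, 1, 2, 3, 4, 5, 6, 7, 8, 9, 10, 11, 12, 13. That is one component of size 14.
The largest has 14 vertices.

14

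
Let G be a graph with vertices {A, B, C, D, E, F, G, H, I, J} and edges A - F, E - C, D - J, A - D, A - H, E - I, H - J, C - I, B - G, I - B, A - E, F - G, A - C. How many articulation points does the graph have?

1

Removing A increases the component count from 1 to 2, so A is a cut vertex.
By contrast removing J leaves 1 component; it is not a cut vertex. No other vertex is a cut vertex either.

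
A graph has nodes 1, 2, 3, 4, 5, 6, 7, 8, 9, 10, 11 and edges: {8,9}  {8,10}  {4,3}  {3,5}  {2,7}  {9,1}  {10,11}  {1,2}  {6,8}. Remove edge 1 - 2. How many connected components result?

3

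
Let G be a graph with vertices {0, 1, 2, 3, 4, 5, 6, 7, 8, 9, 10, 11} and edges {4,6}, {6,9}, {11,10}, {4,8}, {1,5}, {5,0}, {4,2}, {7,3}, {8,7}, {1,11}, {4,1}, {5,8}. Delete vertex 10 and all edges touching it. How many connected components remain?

1

With 10 gone, the remaining components are: {0, 1, 2, 3, 4, 5, 6, 7, 8, 9, 11}.
That is 1 component.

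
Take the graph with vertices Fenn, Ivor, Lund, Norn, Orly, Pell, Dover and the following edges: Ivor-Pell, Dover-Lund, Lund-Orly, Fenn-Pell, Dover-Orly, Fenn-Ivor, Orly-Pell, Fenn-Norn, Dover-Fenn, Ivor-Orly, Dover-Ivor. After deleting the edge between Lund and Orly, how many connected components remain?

1

Lund and Orly are still connected via Lund-Dover-Orly, so the component count stays at 1.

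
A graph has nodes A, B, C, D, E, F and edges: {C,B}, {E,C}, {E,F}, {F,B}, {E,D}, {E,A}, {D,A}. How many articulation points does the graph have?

Removing E increases the component count from 1 to 2, so E is a cut vertex.
By contrast removing A leaves 1 component; it is not a cut vertex. No other vertex is a cut vertex either.

1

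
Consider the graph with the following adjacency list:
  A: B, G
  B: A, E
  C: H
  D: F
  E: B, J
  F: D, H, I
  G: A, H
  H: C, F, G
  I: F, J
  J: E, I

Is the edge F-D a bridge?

Yes

Removing F-D leaves no path between F and D: the component count goes from 1 to 2. So it is a bridge.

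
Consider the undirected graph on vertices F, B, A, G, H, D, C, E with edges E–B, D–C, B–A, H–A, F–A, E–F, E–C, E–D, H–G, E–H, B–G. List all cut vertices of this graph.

E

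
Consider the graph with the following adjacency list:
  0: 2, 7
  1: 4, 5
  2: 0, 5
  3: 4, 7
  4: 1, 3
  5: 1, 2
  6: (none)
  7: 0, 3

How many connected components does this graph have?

6 is isolated — a component by itself.
Starting from 0 we can reach 0, 1, 2, 3, 4, 5, 7. That is one component of size 7.
Total: 2 components.

2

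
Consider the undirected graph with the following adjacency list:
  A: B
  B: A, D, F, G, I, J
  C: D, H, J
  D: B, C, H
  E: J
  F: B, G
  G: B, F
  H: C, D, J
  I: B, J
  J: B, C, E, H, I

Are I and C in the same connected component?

Yes

From I we can reach A, B, C, D, E, F, G, H, I, J, which includes C.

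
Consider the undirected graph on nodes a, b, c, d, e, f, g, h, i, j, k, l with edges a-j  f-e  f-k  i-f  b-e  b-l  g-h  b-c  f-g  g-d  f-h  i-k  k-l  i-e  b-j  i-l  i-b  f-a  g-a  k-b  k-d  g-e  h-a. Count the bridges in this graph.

1

The edges on the cycle i-f-g-h-a-j-b-k-i are not bridges since each lies on that cycle.
But removing b-c disconnects b from c — this is a bridge.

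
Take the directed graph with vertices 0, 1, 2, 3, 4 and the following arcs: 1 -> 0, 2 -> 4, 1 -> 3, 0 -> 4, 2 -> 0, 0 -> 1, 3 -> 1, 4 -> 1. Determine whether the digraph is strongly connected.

There is no directed path from 3 to 2, so the graph is not strongly connected.

No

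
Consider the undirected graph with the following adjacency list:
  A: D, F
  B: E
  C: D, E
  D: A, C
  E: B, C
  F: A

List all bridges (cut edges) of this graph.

removing E-C disconnects E from C; removing D-C disconnects D from C; removing D-A disconnects D from A; removing F-A disconnects F from A — these are bridges.
In total 5 edges are bridges.

A-D, A-F, B-E, C-D, C-E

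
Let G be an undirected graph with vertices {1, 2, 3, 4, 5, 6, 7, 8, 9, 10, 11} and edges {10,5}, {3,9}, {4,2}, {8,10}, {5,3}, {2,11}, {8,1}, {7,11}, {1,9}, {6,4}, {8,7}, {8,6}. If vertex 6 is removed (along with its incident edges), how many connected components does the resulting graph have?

With 6 gone, the remaining components are: {1, 2, 3, 4, 5, 7, 8, 9, 10, 11}.
That is 1 component.

1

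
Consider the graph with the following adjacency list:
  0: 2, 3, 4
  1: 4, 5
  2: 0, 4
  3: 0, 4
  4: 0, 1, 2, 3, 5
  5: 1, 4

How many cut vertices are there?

Removing 4 increases the component count from 1 to 2, so 4 is a cut vertex.
By contrast removing 5 leaves 1 component; it is not a cut vertex. No other vertex is a cut vertex either.

1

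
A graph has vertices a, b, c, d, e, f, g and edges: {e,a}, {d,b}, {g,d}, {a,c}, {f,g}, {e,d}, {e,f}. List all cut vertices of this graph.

Removing a increases the component count from 1 to 2, so a is a cut vertex.
Removing d increases the component count from 1 to 2, so d is a cut vertex.
Removing e increases the component count from 1 to 2, so e is a cut vertex.
By contrast removing b leaves 1 component; it is not a cut vertex. No other vertex is a cut vertex either.

a, d, e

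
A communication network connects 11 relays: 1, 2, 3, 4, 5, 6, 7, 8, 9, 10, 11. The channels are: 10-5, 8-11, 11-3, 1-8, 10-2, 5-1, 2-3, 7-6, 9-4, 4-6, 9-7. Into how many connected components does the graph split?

Starting from 4 we can reach 4, 6, 7, 9. That is one component of size 4.
Starting from 1 we can reach 1, 2, 3, 5, 8, 10, 11. That is one component of size 7.
Total: 2 components.

2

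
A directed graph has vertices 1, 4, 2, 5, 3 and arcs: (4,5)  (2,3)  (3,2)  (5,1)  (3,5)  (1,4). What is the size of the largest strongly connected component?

{1, 4, 5} are all mutually reachable — one SCC of size 3.
{2, 3} are all mutually reachable — one SCC of size 2.
The largest has 3 vertices.

3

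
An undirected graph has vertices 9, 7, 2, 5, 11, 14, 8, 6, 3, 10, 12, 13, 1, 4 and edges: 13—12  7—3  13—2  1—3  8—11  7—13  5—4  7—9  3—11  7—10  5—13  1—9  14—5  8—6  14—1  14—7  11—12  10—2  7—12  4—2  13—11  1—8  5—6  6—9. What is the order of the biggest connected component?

14

Starting from 1 we can reach 1, 2, 3, 4, 5, 6, 7, 8, 9, 10, 11, 12, 13, 14. That is one component of size 14.
The largest has 14 vertices.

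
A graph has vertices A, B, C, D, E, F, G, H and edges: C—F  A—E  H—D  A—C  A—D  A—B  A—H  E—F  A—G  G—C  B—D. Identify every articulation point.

Removing A increases the component count from 1 to 2, so A is a cut vertex.
By contrast removing F leaves 1 component; it is not a cut vertex. No other vertex is a cut vertex either.

A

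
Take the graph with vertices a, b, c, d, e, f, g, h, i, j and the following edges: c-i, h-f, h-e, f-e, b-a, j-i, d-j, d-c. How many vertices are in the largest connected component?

g is isolated — a component by itself.
Starting from a we can reach a, b. That is one component of size 2.
Starting from e we can reach e, f, h. That is one component of size 3.
Starting from c we can reach c, d, i, j. That is one component of size 4.
The largest has 4 vertices.

4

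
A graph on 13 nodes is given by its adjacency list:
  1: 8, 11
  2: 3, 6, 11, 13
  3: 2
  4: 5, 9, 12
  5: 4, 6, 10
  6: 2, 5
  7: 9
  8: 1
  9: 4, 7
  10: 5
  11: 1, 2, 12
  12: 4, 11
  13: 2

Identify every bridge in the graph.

The edges on the cycle 5-6-2-11-12-4-5 are not bridges since each lies on that cycle.
But removing 9-7 disconnects 9 from 7; removing 2-13 disconnects 2 from 13; removing 11-1 disconnects 11 from 1; removing 8-1 disconnects 8 from 1 — these are bridges.
In total 7 edges are bridges.

1-11, 1-8, 10-5, 13-2, 2-3, 4-9, 7-9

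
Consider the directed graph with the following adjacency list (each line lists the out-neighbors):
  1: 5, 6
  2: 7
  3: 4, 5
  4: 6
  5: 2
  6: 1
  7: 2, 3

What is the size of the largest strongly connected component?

7

{1, 2, 3, 4, 5, 6, 7} are all mutually reachable — one SCC of size 7.
The largest has 7 vertices.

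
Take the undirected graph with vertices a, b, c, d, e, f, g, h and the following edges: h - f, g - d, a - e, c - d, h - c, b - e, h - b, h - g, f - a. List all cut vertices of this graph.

h

Removing h increases the component count from 1 to 2, so h is a cut vertex.
By contrast removing a leaves 1 component; it is not a cut vertex. No other vertex is a cut vertex either.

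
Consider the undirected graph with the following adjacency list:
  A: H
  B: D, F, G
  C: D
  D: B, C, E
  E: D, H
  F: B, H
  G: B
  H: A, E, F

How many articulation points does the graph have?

3

Removing B increases the component count from 1 to 2, so B is a cut vertex.
Removing D increases the component count from 1 to 2, so D is a cut vertex.
Removing H increases the component count from 1 to 2, so H is a cut vertex.
By contrast removing E leaves 1 component; it is not a cut vertex. No other vertex is a cut vertex either.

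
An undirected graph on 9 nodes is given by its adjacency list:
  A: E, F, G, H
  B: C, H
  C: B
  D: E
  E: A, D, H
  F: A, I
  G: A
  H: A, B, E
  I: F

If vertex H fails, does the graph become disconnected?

Yes

Deleting H raises the number of components from 1 to 2, so H is a cut vertex.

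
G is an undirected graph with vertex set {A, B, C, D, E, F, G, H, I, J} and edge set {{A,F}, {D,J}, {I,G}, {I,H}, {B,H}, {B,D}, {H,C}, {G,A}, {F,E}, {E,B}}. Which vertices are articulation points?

B, D, H

Removing B increases the component count from 1 to 2, so B is a cut vertex.
Removing D increases the component count from 1 to 2, so D is a cut vertex.
Removing H increases the component count from 1 to 2, so H is a cut vertex.
By contrast removing F leaves 1 component; it is not a cut vertex. No other vertex is a cut vertex either.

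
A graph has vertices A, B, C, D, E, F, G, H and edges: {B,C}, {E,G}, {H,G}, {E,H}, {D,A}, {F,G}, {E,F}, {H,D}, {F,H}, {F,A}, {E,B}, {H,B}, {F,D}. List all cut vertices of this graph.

B

Removing B increases the component count from 1 to 2, so B is a cut vertex.
By contrast removing A leaves 1 component; it is not a cut vertex. No other vertex is a cut vertex either.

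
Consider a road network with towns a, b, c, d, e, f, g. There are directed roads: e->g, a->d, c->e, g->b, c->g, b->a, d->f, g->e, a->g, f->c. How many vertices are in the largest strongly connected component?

7

{a, b, c, d, e, f, g} are all mutually reachable — one SCC of size 7.
The largest has 7 vertices.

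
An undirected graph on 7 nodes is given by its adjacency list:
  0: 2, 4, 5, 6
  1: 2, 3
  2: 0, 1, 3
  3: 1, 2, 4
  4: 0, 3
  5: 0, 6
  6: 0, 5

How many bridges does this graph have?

The edges on the cycle 0-6-5-0 are not bridges since each lies on that cycle.
Every edge lies on some cycle, so there are no bridges.

0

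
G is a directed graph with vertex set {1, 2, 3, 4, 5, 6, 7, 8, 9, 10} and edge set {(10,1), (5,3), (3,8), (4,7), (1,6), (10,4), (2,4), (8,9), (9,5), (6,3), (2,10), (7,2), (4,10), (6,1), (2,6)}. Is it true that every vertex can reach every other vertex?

There is no directed path from 6 to 4, so the graph is not strongly connected.

No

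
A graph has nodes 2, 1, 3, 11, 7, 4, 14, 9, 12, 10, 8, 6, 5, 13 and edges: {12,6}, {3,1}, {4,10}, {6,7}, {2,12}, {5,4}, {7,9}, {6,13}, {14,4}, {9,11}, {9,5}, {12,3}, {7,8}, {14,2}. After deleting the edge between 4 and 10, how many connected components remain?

Before removal there is 1 component.
4 - 10 is a bridge — removing it separates 4's side from 10's side.
After removal: 2 components.

2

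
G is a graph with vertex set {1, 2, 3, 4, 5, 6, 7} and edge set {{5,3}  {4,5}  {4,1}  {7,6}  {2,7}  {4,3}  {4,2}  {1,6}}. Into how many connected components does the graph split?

1

Starting from 1 we can reach 1, 2, 3, 4, 5, 6, 7. That is one component of size 7.
Total: 1 component.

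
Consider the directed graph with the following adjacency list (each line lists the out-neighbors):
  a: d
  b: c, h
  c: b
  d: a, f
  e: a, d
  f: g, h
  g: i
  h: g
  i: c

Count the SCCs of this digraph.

{b, c, g, h, i} are all mutually reachable — one SCC of size 5.
{a, d} are all mutually reachable — one SCC of size 2.
{f} is an SCC by itself.
{e} is an SCC by itself.
That gives 4 strongly connected components.

4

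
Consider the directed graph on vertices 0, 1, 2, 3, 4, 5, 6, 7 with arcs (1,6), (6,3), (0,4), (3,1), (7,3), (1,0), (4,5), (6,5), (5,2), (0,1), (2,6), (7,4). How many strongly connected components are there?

{0, 1, 2, 3, 4, 5, 6} are all mutually reachable — one SCC of size 7.
{7} is an SCC by itself.
That gives 2 strongly connected components.

2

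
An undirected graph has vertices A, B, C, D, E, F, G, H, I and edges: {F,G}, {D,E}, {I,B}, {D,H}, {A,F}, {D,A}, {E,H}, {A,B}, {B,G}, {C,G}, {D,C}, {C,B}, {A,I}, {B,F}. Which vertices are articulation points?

Removing D increases the component count from 1 to 2, so D is a cut vertex.
By contrast removing A leaves 1 component; it is not a cut vertex. No other vertex is a cut vertex either.

D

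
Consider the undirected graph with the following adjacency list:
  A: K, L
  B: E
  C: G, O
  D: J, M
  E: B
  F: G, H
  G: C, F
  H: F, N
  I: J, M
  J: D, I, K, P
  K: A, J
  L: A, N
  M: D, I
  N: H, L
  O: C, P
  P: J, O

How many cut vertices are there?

1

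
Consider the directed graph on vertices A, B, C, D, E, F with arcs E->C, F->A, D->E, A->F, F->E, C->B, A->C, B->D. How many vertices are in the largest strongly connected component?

{B, C, D, E} are all mutually reachable — one SCC of size 4.
{A, F} are all mutually reachable — one SCC of size 2.
The largest has 4 vertices.

4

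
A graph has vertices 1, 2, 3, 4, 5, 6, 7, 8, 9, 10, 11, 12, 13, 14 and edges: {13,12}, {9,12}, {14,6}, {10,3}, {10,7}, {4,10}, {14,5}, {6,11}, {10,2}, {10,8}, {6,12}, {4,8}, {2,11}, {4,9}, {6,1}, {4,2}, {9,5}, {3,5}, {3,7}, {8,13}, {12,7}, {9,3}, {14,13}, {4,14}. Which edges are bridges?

1-6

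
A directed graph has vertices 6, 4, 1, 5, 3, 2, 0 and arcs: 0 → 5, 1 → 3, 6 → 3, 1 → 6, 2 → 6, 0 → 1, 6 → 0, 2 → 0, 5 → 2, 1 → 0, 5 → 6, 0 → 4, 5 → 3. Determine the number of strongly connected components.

3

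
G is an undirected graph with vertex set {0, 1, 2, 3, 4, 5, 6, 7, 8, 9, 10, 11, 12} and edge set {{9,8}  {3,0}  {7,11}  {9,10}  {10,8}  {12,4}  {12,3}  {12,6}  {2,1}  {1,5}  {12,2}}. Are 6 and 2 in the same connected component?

Yes

From 6 we can reach 0, 1, 2, 3, 4, 5, 6, 12, which includes 2.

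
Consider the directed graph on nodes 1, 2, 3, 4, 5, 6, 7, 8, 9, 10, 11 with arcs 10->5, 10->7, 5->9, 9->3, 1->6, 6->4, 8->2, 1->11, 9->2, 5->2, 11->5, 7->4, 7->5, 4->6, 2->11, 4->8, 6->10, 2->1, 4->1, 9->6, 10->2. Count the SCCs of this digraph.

2

{1, 2, 4, 5, 6, 7, 8, 9, 10, 11} are all mutually reachable — one SCC of size 10.
{3} is an SCC by itself.
That gives 2 strongly connected components.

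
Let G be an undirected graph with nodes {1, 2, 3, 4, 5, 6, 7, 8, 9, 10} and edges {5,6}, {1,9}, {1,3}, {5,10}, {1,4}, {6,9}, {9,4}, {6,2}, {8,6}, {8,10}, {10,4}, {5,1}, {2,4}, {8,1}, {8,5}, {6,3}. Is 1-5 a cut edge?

No

After removing 1-5, the path 1-8-5 still connects them, so the edge is not a bridge.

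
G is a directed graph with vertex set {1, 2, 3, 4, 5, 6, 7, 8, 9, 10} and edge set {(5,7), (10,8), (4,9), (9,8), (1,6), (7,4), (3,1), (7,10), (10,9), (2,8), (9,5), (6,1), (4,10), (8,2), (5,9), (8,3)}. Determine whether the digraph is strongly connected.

There is no directed path from 8 to 5, so the graph is not strongly connected.

No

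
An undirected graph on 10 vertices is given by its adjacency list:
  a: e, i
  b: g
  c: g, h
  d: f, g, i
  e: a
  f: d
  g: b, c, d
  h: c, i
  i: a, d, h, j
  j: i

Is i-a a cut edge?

Yes

Removing i-a leaves no path between i and a: the component count goes from 1 to 2. So it is a bridge.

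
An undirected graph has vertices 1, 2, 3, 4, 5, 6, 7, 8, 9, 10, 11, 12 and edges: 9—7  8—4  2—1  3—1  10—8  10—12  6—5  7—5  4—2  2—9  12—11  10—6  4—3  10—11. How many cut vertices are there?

Removing 10 increases the component count from 1 to 2, so 10 is a cut vertex.
By contrast removing 11 leaves 1 component; it is not a cut vertex. No other vertex is a cut vertex either.

1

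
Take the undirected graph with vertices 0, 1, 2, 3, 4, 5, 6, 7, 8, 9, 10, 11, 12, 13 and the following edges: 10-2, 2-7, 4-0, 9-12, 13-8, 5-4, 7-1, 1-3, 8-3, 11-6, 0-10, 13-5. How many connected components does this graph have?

Starting from 6 we can reach 6, 11. That is one component of size 2.
Starting from 9 we can reach 9, 12. That is one component of size 2.
Starting from 0 we can reach 0, 1, 2, 3, 4, 5, 7, 8, 10, 13. That is one component of size 10.
Total: 3 components.

3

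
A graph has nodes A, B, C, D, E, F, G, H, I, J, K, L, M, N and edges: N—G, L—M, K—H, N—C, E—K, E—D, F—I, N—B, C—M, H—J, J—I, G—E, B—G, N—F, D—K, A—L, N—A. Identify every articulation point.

N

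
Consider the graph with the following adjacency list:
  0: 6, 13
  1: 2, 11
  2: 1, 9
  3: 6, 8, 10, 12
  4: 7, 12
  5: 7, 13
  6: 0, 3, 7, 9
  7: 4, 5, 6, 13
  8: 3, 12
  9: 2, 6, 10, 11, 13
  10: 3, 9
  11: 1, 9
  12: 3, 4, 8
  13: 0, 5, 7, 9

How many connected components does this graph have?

1

Starting from 0 we can reach 0, 1, 2, 3, 4, 5, 6, 7, 8, 9, 10, 11, 12, 13. That is one component of size 14.
Total: 1 component.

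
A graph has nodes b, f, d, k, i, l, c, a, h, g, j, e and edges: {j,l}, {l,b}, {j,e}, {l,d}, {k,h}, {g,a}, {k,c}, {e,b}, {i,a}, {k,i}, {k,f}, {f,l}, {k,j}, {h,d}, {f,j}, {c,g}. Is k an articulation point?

Yes

Deleting k raises the number of components from 1 to 2, so k is a cut vertex.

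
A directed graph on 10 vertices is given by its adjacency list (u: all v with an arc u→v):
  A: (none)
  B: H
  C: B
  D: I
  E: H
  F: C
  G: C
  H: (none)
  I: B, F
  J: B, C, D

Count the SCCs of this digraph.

{H} is an SCC by itself.
{D} is an SCC by itself.
{I} is an SCC by itself.
{C} is an SCC by itself.
{J} is an SCC by itself.
(and 5 more singleton SCCs)
That gives 10 strongly connected components.

10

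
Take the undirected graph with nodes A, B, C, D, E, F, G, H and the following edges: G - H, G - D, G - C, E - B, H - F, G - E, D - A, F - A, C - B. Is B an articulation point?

No

Deleting B leaves 1 component (was 1) (its neighbors C, E remain connected to each other), so B is not a cut vertex.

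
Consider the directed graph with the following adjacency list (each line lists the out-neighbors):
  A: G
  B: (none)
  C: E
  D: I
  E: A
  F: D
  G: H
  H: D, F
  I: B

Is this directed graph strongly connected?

No

There is no directed path from I to A, so the graph is not strongly connected.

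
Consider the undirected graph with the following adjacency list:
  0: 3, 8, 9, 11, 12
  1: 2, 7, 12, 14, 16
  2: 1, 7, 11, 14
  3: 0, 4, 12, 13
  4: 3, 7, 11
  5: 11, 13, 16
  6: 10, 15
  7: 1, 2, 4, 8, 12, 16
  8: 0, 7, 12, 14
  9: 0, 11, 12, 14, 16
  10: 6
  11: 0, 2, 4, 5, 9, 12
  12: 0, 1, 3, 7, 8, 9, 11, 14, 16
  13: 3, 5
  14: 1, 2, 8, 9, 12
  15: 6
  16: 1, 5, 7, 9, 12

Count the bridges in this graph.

2

The edges on the cycle 9-12-7-16-5-11-0-9 are not bridges since each lies on that cycle.
But removing 10-6 disconnects 10 from 6; removing 15-6 disconnects 15 from 6 — these are bridges.
That makes 2 bridges.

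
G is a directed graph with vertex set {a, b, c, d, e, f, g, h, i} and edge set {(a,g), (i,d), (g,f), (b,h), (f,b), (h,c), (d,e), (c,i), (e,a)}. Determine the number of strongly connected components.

{a, b, c, d, e, f, g, h, i} are all mutually reachable — one SCC of size 9.
That gives 1 strongly connected component.

1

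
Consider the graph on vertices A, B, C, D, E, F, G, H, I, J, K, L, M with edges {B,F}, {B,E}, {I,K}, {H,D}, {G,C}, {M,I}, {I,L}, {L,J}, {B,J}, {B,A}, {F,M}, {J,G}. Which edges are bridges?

A-B, B-E, C-G, D-H, G-J, I-K

The edges on the cycle B-F-M-I-L-J-B are not bridges since each lies on that cycle.
But removing K—I disconnects K from I; removing H—D disconnects H from D; removing B—E disconnects B from E; removing J—G disconnects J from G — these are bridges.
In total 6 edges are bridges.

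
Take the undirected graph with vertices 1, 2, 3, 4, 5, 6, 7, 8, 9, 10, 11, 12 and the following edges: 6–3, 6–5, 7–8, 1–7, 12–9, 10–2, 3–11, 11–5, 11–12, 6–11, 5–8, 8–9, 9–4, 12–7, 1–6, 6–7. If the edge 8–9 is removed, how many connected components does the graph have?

8 and 9 are still connected via 8-7-12-9, so the component count stays at 2.

2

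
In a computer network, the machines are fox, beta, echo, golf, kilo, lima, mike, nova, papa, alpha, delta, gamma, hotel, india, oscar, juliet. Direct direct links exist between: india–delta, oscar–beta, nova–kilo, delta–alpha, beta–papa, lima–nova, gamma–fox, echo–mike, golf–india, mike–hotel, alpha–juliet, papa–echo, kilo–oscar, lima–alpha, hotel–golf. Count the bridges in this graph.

The edges on the cycle lima-nova-kilo-oscar-beta-papa-echo-mike-hotel-golf-india-delta-alpha-lima are not bridges since each lies on that cycle.
But removing alpha–juliet disconnects alpha from juliet; removing gamma–fox disconnects gamma from fox — these are bridges.
That makes 2 bridges.

2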